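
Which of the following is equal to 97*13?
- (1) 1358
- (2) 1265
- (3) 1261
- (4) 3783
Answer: 3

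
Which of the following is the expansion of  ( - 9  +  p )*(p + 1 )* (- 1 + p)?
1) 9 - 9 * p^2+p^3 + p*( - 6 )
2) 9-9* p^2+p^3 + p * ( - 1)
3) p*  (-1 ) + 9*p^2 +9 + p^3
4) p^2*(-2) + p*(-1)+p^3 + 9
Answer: 2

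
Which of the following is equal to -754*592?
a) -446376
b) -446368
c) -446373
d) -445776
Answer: b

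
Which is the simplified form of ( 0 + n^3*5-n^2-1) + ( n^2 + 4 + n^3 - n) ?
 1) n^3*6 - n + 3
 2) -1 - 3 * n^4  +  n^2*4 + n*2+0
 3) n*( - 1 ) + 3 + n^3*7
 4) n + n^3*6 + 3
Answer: 1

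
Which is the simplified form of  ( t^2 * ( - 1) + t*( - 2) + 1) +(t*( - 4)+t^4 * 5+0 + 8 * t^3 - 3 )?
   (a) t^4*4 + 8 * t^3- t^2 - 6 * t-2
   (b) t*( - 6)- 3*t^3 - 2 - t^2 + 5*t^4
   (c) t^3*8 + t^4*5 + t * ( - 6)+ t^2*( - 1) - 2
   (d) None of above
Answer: c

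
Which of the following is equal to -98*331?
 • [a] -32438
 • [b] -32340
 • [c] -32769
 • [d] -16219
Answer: a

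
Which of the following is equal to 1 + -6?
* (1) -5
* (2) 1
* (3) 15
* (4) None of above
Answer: 1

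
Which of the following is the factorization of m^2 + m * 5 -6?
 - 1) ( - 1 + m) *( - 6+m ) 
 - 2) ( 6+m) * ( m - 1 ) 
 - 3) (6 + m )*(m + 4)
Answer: 2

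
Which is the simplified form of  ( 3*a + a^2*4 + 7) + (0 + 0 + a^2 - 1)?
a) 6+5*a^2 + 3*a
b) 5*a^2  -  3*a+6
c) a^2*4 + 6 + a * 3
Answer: a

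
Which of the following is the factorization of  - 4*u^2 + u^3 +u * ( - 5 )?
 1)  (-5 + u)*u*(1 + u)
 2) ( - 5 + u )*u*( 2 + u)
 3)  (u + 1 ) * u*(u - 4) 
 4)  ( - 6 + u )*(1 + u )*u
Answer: 1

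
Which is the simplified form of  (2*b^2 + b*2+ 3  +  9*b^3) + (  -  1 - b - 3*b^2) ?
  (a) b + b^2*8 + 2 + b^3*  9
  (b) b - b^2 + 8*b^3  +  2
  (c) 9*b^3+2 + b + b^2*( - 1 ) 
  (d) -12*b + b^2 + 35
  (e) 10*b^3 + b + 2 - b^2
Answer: c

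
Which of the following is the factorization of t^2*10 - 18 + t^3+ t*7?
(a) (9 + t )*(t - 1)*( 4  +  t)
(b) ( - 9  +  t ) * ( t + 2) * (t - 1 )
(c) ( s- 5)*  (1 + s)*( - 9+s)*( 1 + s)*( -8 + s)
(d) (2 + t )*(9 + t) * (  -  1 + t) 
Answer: d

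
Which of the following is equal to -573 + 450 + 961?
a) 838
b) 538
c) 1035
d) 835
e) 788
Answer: a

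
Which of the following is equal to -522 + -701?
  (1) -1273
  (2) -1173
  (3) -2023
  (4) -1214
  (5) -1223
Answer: 5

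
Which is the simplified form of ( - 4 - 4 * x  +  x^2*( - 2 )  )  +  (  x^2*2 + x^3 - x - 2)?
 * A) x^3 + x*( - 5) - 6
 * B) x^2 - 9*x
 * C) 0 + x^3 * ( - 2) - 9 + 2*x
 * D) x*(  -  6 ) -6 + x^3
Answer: A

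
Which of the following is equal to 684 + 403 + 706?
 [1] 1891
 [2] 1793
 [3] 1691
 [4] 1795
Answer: 2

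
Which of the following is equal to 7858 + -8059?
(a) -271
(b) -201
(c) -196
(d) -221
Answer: b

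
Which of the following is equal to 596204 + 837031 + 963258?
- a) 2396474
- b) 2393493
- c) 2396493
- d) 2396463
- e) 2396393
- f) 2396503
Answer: c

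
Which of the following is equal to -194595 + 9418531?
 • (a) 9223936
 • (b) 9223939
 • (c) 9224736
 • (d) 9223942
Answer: a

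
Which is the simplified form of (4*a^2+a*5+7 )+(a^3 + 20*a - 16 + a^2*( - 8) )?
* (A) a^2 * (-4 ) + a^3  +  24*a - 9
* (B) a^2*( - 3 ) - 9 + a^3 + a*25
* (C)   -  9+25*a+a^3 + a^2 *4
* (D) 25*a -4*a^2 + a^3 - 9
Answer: D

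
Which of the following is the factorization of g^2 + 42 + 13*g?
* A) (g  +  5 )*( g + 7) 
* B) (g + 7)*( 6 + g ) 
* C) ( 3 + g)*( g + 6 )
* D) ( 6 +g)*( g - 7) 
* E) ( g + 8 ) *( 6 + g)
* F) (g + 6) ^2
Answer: B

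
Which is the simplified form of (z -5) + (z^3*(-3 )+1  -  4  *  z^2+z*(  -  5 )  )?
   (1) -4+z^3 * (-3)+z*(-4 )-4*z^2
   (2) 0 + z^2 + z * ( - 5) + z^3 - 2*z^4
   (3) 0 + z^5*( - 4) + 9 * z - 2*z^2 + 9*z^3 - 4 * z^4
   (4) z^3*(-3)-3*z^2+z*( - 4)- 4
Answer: 1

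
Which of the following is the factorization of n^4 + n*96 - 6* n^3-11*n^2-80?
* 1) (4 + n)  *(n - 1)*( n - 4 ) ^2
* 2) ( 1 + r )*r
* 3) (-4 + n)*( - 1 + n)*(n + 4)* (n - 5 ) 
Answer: 3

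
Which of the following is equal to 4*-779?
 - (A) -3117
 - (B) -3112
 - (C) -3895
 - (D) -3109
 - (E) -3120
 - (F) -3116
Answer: F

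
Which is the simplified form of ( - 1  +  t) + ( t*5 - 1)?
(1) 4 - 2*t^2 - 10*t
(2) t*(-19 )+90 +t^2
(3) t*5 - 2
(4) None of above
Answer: 4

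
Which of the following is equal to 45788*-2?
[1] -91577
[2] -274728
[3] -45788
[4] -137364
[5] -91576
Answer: 5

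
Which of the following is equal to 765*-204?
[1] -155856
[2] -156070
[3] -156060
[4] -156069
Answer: 3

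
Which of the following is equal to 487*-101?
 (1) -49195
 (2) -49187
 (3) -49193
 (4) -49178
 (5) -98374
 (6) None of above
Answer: 2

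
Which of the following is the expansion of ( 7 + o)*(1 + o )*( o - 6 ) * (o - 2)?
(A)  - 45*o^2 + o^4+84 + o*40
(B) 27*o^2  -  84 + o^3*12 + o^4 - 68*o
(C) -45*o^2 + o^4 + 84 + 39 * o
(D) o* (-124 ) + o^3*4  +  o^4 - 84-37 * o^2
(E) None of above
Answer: A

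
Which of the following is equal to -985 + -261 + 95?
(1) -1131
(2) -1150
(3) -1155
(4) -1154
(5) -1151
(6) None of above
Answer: 5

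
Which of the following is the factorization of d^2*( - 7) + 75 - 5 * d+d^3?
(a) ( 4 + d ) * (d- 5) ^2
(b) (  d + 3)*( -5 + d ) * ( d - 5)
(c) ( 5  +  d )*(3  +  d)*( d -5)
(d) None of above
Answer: b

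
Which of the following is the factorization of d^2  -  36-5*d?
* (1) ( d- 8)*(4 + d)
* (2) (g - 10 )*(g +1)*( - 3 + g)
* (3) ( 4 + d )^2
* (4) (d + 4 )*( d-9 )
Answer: 4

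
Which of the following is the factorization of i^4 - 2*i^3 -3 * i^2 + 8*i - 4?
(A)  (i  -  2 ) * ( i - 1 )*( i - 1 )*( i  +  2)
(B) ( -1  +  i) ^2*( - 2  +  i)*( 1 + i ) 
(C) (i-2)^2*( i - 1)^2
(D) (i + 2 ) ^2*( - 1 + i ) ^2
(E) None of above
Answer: A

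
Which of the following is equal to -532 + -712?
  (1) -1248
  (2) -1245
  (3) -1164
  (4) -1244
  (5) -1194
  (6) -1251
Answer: 4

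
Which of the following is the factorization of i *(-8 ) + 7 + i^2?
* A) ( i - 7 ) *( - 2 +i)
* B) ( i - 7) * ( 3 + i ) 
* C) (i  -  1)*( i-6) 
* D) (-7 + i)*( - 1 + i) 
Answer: D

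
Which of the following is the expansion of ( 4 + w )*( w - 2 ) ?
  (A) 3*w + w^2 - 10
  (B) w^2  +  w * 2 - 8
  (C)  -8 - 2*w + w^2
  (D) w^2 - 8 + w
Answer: B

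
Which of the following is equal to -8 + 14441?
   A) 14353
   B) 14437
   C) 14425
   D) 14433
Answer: D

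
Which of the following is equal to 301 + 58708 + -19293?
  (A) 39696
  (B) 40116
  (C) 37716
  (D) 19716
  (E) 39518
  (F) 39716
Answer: F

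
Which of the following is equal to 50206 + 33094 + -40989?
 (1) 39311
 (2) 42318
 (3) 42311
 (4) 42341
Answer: 3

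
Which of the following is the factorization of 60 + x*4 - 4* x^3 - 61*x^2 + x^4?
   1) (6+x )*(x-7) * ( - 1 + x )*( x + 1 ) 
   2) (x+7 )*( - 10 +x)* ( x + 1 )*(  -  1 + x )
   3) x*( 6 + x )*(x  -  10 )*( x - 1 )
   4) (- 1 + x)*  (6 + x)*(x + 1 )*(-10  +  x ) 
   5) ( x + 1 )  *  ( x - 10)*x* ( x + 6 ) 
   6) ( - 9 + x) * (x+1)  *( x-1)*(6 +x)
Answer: 4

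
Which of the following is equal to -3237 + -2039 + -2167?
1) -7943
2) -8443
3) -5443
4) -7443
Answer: 4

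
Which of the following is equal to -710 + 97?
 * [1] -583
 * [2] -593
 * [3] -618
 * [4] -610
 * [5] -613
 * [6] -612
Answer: 5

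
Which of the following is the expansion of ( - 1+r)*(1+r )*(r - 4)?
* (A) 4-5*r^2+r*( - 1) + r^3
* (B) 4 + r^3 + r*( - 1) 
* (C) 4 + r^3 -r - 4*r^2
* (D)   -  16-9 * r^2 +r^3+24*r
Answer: C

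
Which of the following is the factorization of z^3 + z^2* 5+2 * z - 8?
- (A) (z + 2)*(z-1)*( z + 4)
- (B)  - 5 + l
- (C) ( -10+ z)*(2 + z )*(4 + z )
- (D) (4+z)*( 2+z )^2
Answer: A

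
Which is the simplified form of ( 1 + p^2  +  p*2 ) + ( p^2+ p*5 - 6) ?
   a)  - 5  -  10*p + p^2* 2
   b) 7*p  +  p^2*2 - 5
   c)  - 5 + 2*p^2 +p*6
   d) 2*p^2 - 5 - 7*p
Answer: b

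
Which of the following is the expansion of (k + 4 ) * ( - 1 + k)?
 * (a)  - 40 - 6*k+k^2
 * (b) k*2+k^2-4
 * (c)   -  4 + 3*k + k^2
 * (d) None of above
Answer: c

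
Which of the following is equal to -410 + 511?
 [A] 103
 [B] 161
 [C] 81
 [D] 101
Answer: D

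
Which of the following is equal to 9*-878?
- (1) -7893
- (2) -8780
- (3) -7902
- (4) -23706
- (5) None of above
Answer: 3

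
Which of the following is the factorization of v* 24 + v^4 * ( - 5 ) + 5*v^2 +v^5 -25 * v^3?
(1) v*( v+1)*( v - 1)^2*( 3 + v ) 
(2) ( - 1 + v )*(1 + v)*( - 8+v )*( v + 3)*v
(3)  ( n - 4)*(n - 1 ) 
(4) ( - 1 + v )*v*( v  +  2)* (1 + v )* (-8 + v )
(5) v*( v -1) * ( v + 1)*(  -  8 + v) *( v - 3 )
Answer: 2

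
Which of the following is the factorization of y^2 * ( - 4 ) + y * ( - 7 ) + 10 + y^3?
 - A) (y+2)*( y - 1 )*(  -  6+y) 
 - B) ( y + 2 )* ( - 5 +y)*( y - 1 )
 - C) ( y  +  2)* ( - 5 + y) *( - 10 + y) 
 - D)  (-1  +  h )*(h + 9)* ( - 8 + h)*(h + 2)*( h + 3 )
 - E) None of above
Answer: B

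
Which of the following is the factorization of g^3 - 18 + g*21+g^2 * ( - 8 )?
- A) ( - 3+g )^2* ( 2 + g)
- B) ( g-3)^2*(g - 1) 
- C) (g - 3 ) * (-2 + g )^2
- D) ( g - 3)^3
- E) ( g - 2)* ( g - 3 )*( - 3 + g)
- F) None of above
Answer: E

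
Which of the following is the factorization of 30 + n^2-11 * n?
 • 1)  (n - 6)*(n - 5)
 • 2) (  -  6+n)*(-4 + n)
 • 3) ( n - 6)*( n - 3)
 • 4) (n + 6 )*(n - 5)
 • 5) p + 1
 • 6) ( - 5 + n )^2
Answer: 1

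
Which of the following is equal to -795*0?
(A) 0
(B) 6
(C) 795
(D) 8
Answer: A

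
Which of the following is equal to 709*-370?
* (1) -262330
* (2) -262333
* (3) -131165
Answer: 1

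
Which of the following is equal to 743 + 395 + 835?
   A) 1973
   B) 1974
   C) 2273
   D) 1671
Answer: A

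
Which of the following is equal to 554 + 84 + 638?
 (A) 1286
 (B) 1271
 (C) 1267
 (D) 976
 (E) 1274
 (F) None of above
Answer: F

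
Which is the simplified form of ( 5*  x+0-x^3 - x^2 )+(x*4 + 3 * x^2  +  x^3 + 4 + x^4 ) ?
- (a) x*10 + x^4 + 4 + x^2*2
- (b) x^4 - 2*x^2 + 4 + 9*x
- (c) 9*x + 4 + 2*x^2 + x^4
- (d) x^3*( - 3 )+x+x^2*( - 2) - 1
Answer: c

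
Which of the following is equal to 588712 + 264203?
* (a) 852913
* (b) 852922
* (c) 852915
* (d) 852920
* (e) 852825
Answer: c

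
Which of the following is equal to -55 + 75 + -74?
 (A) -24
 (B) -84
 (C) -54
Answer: C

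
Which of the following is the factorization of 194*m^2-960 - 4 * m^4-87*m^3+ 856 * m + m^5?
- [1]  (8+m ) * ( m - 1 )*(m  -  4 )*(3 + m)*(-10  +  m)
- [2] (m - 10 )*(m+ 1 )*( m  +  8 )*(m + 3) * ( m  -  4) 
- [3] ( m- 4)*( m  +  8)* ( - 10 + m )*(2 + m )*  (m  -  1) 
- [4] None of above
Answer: 1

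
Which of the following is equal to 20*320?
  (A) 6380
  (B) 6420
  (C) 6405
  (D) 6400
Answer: D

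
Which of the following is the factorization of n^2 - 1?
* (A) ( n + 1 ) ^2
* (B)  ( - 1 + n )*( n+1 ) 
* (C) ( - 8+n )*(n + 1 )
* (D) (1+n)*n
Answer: B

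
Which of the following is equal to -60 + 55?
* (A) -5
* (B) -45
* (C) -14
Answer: A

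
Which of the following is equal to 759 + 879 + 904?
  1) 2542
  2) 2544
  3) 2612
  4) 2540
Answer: 1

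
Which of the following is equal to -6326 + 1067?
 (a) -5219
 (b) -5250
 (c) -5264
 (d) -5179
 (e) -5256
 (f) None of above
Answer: f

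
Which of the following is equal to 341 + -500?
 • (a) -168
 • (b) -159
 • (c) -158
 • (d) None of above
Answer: b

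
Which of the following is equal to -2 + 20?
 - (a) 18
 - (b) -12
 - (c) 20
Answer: a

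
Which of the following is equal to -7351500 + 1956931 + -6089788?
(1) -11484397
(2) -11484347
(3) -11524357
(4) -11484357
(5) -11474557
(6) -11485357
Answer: 4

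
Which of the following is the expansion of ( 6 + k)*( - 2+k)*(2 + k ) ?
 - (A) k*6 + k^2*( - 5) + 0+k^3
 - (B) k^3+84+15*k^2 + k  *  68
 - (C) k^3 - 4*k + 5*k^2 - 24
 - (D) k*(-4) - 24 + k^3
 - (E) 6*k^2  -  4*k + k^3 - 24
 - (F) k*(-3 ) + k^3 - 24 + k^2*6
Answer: E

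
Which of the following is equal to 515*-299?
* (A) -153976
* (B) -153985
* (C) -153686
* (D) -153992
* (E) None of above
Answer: B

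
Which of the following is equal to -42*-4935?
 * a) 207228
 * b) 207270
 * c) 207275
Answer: b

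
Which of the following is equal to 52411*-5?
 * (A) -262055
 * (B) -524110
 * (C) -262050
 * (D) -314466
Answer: A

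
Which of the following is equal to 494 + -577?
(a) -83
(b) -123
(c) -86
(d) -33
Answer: a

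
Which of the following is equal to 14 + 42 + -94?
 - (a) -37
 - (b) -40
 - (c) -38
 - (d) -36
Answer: c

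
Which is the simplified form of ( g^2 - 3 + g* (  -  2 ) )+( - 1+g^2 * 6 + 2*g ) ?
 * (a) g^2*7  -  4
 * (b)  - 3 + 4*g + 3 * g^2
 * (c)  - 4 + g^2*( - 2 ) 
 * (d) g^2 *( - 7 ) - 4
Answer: a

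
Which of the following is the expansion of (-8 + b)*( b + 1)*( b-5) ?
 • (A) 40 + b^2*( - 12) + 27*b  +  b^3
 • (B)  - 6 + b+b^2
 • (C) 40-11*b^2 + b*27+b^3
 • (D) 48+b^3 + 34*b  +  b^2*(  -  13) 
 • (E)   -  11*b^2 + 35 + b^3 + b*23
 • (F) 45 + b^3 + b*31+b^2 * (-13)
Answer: A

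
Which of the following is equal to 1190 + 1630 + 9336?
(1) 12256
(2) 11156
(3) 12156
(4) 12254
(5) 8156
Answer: 3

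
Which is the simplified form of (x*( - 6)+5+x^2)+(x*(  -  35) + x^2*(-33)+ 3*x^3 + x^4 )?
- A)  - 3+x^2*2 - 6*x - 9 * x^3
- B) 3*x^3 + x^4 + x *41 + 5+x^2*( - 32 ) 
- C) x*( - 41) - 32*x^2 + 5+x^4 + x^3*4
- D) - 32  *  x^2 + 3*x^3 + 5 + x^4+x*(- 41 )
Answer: D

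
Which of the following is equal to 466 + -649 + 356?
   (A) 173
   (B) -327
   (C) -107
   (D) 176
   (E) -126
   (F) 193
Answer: A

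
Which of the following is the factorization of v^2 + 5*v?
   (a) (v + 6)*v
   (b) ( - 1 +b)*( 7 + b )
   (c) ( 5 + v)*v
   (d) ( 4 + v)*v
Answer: c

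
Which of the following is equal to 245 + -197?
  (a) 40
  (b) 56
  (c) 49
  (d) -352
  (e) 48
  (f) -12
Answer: e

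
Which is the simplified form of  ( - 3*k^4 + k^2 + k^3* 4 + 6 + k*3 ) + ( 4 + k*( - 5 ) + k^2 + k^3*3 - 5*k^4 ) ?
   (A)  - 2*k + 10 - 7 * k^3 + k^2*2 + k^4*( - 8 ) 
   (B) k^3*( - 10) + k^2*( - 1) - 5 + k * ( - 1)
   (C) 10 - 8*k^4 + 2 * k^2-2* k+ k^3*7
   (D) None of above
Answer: C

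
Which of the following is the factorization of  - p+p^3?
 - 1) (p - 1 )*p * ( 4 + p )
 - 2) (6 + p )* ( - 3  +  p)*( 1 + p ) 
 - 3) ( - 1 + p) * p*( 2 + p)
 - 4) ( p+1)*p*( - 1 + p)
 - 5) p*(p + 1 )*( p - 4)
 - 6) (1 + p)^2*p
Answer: 4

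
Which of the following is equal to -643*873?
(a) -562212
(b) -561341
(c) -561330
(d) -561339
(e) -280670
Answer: d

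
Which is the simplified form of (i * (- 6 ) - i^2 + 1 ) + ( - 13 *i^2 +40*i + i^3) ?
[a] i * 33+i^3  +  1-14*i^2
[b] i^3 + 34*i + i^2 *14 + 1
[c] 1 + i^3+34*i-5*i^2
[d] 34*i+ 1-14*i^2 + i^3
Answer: d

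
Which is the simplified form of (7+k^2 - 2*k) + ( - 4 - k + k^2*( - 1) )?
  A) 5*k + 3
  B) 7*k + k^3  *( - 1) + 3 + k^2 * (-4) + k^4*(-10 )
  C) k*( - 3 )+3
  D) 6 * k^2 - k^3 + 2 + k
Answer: C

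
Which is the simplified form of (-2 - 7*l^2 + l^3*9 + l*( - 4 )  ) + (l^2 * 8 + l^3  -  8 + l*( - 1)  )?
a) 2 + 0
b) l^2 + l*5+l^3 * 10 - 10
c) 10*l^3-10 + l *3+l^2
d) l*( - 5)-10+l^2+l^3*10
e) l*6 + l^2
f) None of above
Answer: d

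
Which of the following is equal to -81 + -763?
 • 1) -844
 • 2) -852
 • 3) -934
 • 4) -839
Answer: 1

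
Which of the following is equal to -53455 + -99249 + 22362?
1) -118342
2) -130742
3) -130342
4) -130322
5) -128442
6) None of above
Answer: 3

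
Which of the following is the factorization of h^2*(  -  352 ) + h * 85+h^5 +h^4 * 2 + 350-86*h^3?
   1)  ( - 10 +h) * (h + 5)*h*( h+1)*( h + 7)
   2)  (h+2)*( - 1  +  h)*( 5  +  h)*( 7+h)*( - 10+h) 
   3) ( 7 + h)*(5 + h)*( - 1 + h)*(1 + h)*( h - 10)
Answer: 3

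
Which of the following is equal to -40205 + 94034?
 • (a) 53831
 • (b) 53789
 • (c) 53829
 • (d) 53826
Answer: c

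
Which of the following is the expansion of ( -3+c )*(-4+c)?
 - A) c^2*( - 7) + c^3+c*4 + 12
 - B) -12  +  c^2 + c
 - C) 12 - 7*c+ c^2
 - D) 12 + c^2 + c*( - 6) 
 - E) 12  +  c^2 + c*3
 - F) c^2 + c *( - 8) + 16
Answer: C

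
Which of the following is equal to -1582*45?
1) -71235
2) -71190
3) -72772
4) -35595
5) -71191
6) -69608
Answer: 2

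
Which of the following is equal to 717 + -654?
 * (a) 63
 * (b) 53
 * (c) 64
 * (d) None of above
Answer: a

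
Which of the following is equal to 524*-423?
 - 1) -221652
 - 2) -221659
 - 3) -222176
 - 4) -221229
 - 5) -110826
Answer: 1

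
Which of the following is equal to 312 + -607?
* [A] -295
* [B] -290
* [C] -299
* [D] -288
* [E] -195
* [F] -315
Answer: A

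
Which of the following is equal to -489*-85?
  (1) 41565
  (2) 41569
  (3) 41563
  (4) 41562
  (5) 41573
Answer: 1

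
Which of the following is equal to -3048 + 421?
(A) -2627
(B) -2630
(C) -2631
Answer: A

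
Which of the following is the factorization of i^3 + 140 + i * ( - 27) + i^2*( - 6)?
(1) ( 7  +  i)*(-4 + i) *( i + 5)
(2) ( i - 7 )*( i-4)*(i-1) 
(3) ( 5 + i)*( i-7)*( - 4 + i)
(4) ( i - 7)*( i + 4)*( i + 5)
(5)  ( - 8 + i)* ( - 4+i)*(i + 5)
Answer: 3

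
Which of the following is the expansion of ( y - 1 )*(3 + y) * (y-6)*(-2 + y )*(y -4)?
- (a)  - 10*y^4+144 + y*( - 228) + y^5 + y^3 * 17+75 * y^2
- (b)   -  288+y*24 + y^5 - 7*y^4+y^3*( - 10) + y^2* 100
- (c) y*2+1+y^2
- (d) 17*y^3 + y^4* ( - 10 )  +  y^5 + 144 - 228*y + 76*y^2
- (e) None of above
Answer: d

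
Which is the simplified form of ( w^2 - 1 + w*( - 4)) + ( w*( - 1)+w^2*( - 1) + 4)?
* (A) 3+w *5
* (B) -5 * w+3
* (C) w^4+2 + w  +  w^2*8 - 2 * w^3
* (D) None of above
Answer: B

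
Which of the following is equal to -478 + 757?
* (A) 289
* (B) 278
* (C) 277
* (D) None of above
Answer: D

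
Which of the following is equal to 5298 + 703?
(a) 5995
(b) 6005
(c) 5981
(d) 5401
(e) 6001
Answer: e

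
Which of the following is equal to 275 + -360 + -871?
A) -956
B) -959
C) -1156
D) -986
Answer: A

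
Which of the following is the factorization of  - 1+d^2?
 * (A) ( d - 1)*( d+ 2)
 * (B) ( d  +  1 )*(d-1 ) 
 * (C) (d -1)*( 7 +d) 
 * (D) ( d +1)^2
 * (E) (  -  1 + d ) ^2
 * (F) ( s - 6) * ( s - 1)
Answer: B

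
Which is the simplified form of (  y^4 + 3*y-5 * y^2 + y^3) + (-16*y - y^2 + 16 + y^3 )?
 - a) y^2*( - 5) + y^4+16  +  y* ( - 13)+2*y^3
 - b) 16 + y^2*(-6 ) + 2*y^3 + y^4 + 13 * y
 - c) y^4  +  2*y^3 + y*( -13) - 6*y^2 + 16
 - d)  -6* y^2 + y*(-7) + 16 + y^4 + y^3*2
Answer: c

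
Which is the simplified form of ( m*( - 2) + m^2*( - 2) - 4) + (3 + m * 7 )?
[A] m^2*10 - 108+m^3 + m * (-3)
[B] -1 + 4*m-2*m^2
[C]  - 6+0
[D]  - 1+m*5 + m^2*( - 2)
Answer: D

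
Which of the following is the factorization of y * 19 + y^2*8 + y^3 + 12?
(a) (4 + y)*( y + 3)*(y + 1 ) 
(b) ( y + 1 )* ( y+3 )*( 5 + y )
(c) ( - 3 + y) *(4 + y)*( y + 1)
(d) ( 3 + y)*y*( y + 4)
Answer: a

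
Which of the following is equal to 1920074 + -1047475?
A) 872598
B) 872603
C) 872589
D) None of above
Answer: D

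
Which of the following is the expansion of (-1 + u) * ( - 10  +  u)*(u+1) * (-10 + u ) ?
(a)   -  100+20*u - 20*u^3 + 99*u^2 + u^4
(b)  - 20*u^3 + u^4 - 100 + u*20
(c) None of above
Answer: a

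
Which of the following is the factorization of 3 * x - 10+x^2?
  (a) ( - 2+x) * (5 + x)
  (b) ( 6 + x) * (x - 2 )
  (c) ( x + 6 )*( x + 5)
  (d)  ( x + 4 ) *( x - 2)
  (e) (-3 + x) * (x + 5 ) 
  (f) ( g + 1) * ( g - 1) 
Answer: a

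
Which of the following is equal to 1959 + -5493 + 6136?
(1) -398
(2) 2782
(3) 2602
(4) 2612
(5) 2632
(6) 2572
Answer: 3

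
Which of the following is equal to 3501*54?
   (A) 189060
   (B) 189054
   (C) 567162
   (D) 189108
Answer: B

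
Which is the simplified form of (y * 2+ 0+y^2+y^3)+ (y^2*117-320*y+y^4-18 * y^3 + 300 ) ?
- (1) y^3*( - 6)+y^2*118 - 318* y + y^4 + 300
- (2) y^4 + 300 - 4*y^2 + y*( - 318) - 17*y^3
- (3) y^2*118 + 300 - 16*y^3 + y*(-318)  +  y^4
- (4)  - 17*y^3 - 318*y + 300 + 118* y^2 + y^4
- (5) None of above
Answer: 4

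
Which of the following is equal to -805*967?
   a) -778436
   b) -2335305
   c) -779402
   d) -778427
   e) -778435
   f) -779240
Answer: e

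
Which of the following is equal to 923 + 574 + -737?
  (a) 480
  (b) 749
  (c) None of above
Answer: c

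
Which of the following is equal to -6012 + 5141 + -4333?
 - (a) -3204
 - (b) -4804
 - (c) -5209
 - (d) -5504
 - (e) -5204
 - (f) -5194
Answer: e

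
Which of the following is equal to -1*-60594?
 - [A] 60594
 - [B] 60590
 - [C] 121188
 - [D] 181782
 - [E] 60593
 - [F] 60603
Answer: A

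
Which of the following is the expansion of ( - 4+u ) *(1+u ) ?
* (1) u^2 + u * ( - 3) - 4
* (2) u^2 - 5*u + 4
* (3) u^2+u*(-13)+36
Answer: 1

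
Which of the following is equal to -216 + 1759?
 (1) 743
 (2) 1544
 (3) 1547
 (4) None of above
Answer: 4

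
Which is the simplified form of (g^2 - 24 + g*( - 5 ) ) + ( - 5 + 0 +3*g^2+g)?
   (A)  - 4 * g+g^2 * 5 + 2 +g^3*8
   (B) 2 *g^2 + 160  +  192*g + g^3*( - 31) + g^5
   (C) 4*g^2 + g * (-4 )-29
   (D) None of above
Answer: C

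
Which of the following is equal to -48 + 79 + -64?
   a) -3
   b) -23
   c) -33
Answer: c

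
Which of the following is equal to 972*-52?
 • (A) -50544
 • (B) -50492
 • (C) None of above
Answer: A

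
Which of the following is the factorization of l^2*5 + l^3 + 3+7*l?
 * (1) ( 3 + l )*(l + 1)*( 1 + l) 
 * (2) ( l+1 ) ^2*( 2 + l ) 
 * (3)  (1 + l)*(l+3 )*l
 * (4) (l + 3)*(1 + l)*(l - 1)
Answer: 1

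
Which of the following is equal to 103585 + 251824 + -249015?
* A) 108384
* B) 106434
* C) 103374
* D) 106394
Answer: D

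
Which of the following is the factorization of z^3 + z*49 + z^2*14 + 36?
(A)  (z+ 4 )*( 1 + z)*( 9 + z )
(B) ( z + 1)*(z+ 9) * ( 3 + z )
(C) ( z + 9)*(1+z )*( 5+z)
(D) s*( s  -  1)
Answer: A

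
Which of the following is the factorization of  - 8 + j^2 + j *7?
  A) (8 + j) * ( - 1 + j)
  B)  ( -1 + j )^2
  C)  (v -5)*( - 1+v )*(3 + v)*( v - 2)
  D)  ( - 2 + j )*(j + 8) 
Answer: A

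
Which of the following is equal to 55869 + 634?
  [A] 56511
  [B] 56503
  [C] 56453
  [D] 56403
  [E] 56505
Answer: B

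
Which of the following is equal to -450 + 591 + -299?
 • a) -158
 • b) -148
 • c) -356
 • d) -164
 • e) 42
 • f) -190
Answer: a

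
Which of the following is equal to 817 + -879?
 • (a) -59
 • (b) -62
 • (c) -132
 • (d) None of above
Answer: b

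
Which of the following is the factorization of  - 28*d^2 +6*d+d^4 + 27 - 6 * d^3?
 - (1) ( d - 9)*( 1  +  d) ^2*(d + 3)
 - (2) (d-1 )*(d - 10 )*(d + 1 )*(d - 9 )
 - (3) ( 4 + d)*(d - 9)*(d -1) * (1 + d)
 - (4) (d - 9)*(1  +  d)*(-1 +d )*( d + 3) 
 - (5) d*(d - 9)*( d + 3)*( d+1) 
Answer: 4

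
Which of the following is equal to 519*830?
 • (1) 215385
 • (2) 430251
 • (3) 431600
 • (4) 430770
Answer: 4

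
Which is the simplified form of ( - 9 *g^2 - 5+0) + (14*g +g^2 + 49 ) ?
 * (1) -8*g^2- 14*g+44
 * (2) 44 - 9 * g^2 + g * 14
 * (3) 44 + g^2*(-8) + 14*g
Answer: 3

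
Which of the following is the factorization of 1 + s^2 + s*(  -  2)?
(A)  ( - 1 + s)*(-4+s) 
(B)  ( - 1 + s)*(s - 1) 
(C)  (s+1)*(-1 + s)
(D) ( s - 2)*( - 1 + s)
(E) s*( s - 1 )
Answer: B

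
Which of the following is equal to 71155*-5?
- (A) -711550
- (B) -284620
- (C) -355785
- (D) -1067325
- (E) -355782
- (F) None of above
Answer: F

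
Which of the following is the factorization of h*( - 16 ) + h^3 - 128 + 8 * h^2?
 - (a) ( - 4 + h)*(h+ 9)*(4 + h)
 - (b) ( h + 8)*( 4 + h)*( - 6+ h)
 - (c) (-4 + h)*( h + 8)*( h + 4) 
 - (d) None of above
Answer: c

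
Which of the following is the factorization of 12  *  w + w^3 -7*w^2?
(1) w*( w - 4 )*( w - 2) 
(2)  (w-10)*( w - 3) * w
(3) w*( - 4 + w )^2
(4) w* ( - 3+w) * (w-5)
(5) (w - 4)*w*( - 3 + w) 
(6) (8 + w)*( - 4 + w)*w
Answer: 5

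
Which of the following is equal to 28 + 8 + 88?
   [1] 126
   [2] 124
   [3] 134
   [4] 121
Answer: 2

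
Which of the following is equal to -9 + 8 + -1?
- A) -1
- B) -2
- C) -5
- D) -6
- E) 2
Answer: B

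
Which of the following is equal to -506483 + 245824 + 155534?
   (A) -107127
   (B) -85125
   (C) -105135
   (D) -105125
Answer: D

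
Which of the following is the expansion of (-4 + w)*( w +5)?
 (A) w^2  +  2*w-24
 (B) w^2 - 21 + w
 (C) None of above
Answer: C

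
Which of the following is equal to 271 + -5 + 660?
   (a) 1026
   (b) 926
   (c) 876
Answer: b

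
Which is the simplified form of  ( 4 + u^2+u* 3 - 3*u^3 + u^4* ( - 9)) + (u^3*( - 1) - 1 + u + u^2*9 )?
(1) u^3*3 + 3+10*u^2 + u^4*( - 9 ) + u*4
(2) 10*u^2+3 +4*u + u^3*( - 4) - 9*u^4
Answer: 2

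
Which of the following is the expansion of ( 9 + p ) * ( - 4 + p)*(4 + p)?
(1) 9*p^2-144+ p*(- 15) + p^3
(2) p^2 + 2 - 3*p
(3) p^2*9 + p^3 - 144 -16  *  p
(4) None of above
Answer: 3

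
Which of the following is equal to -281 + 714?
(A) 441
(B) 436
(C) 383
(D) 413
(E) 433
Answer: E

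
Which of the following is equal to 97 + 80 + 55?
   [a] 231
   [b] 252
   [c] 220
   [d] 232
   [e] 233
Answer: d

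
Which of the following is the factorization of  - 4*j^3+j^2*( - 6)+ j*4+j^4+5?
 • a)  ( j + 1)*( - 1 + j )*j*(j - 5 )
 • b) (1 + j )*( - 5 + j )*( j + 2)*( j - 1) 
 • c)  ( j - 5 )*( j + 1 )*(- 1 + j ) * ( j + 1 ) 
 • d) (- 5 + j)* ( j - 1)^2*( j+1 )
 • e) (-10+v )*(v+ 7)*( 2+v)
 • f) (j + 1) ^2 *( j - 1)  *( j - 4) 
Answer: c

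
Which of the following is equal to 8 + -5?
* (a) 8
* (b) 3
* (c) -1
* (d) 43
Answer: b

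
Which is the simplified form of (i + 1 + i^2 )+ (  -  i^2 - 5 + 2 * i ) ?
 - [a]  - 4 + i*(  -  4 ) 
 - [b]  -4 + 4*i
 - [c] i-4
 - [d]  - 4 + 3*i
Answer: d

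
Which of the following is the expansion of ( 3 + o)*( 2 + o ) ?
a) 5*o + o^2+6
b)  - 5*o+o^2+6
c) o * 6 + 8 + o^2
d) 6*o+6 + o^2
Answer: a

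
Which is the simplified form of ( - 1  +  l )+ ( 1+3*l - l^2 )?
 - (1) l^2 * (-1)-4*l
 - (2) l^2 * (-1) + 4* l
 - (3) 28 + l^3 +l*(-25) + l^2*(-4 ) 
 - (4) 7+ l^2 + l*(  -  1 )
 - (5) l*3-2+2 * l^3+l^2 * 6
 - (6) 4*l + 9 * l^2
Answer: 2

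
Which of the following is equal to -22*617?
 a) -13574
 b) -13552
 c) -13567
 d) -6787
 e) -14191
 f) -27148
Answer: a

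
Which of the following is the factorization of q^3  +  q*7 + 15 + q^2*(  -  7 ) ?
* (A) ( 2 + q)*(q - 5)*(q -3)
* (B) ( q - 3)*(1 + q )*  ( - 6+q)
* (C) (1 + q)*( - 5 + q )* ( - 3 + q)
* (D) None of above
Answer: C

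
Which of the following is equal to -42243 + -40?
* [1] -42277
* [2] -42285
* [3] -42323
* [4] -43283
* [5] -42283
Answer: 5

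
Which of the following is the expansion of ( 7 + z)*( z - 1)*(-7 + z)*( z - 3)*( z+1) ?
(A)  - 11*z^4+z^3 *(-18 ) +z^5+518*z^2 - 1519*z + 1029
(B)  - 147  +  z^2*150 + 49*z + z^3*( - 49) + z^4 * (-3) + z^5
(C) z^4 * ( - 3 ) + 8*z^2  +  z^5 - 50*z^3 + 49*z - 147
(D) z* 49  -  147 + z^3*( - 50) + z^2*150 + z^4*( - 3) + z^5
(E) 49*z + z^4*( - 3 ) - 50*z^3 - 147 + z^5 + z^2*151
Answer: D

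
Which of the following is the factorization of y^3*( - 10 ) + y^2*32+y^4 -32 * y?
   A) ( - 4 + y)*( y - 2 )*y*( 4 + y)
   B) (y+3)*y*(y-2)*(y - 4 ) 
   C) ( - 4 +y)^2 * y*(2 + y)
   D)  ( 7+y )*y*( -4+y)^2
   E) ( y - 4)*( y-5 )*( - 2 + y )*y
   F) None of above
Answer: F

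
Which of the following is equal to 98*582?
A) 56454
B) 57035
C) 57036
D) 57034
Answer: C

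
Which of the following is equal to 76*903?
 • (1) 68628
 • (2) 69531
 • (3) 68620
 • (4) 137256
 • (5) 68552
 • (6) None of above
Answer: 1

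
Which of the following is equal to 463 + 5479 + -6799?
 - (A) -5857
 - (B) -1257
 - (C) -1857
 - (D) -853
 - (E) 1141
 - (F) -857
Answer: F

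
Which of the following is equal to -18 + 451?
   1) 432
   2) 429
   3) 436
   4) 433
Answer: 4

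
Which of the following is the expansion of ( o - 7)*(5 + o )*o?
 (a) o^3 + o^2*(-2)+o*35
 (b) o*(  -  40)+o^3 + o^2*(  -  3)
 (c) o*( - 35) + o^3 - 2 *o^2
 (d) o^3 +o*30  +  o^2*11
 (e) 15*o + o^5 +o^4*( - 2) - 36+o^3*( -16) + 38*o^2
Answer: c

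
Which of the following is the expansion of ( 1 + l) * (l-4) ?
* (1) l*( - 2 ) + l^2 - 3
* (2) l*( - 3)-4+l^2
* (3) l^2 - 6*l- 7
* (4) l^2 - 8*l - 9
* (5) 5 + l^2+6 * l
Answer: 2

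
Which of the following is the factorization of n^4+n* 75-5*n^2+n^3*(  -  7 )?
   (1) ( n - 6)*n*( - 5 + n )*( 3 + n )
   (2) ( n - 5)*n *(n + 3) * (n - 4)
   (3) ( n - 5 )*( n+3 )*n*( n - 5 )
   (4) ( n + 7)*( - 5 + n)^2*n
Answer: 3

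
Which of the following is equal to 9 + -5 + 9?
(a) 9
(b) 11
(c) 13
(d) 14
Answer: c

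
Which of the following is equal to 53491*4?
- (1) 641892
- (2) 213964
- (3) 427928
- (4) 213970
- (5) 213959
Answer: 2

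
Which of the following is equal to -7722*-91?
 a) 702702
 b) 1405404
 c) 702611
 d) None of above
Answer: a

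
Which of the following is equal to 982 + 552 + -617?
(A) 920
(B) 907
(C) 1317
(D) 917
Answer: D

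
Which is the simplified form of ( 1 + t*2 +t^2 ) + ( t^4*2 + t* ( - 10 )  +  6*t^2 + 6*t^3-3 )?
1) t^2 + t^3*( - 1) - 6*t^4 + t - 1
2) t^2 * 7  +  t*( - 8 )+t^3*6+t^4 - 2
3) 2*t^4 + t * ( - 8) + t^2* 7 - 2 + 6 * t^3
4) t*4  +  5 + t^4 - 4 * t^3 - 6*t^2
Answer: 3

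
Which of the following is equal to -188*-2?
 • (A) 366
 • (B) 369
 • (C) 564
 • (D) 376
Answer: D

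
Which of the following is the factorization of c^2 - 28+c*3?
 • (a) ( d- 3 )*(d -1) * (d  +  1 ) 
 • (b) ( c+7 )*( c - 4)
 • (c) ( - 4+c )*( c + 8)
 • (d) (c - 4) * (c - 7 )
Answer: b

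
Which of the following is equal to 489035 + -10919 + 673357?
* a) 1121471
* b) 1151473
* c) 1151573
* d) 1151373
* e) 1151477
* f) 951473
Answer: b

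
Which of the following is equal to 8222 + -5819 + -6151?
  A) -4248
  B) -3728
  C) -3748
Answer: C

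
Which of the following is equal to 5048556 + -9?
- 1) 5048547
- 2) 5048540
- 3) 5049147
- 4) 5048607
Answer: 1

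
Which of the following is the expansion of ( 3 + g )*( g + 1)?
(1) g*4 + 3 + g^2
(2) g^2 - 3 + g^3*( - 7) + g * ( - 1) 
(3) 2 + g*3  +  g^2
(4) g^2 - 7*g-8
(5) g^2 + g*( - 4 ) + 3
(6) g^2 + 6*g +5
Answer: 1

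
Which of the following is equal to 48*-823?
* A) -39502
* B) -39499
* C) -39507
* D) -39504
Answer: D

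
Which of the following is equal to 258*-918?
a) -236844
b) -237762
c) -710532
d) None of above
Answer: a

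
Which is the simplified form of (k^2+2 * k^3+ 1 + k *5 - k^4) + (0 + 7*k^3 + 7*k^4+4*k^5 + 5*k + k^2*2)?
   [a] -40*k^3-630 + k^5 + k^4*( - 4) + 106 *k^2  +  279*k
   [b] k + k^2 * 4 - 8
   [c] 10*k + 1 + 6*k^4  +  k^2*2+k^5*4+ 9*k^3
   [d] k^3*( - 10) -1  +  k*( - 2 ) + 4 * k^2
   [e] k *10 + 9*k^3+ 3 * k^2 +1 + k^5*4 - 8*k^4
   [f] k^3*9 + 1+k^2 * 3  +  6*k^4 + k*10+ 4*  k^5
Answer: f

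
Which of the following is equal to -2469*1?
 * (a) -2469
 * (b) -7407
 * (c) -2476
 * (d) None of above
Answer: a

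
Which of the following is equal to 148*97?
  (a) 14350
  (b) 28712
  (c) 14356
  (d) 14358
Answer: c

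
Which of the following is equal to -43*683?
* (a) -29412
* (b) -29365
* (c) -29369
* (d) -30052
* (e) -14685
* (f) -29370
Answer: c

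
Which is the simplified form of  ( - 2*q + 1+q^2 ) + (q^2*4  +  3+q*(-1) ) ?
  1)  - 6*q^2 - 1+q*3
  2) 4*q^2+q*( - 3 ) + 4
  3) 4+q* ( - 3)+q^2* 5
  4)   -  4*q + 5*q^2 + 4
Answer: 3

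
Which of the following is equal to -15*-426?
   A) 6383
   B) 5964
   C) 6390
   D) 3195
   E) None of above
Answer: C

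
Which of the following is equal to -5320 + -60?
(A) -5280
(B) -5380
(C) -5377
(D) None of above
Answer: B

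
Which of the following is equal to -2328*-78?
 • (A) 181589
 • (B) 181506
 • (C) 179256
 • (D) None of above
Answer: D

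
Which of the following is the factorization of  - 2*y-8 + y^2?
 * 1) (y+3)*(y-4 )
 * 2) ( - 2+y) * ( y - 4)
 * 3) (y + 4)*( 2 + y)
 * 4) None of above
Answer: 4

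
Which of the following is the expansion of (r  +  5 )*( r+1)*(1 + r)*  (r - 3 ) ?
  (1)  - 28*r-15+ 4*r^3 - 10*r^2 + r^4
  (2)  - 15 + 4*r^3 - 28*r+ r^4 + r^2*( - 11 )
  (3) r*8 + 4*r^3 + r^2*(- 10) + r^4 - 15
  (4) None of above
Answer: 1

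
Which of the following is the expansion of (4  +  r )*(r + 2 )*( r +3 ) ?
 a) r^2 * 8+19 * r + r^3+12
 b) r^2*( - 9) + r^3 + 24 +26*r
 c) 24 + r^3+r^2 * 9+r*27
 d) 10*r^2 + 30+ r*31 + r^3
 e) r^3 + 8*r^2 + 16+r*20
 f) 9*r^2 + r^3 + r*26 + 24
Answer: f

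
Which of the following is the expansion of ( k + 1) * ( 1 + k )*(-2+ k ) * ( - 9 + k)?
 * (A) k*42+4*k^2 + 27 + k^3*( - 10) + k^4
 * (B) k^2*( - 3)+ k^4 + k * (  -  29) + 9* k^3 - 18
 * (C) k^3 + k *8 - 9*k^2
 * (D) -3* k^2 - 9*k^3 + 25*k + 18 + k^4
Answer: D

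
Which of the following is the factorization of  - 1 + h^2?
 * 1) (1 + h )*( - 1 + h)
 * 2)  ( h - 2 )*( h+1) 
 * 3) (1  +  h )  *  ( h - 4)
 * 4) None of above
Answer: 1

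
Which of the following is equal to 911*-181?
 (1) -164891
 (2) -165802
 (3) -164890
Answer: 1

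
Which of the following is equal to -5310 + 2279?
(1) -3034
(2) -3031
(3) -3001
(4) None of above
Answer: 2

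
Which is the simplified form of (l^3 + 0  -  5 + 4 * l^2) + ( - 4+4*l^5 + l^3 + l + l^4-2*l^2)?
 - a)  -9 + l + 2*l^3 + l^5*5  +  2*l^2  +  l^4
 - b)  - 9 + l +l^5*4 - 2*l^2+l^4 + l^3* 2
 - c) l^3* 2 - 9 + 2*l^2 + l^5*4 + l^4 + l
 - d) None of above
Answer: c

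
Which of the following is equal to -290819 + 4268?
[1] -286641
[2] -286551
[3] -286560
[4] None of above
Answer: 2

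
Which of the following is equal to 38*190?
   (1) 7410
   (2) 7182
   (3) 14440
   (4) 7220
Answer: 4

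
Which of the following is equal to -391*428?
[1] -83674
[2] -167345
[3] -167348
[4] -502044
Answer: 3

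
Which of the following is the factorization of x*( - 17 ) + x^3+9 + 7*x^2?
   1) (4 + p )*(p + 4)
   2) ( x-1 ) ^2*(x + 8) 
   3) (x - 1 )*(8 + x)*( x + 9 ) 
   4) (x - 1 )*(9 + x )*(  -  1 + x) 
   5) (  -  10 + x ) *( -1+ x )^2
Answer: 4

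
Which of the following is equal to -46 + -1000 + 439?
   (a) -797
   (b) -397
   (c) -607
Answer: c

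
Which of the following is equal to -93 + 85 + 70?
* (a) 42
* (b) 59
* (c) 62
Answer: c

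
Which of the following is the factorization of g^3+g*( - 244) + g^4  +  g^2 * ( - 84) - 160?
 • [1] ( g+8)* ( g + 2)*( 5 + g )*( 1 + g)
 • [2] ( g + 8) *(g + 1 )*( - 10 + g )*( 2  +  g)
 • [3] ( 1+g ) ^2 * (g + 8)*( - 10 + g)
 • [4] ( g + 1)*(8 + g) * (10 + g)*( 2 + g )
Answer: 2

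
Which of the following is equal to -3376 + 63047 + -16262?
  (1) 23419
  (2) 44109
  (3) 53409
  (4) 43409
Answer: 4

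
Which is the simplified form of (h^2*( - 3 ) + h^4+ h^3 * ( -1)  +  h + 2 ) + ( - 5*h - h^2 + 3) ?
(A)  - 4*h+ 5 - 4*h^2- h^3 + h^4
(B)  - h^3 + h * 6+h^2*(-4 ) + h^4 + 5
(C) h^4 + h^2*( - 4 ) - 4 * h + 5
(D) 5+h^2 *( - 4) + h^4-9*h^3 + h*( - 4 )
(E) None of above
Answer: A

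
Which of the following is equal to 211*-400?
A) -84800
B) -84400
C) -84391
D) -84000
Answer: B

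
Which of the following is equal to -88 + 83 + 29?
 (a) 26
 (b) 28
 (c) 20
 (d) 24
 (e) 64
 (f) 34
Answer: d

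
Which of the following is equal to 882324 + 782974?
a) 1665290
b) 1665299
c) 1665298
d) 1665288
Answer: c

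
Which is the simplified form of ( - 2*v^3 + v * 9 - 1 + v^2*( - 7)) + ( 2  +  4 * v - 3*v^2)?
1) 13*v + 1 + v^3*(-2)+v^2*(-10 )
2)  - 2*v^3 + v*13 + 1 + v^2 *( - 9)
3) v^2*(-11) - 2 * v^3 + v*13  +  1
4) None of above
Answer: 1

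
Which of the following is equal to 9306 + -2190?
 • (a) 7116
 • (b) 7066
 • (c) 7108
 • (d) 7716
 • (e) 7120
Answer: a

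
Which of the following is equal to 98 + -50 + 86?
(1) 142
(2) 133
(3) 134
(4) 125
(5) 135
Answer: 3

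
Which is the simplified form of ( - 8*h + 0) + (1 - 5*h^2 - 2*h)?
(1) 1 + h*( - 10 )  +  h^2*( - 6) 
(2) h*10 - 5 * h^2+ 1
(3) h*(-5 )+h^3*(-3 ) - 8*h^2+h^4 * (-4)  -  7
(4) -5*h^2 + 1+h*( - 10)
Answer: 4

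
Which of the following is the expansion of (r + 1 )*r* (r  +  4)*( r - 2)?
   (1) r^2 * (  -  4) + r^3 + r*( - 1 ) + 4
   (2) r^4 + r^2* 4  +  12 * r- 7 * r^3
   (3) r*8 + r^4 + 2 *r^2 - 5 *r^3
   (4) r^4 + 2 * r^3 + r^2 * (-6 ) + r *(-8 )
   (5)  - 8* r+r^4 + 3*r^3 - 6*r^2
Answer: 5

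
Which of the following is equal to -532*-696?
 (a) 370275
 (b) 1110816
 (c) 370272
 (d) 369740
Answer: c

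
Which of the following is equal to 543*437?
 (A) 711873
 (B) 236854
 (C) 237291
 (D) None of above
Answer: C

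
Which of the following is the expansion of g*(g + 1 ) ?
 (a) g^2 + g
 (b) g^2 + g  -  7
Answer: a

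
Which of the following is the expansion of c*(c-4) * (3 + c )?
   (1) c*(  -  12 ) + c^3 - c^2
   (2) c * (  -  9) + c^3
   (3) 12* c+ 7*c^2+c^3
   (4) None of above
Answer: 1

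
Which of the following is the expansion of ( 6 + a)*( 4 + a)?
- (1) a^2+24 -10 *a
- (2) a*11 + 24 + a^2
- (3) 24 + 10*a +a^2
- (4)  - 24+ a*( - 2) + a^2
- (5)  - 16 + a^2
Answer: 3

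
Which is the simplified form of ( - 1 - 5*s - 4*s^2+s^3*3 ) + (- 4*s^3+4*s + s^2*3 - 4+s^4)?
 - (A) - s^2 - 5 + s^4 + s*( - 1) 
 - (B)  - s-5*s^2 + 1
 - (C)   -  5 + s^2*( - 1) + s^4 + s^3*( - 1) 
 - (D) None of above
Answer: D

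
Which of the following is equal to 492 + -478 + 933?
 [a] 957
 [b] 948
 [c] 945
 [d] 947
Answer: d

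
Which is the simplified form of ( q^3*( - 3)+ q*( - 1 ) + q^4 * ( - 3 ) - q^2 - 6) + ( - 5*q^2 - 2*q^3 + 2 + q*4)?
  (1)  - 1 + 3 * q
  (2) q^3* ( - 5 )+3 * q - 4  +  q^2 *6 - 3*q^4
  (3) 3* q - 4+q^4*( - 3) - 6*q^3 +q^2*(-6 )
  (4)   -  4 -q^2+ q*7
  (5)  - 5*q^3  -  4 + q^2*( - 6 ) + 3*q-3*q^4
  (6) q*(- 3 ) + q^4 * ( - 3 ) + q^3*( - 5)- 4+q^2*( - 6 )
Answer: 5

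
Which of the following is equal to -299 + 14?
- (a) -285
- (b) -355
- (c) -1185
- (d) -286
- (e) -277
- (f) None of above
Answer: a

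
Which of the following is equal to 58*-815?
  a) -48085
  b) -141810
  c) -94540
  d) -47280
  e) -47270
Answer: e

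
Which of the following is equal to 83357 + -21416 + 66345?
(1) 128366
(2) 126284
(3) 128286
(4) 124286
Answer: 3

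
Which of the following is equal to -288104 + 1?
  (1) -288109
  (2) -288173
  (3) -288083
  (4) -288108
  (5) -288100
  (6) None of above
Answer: 6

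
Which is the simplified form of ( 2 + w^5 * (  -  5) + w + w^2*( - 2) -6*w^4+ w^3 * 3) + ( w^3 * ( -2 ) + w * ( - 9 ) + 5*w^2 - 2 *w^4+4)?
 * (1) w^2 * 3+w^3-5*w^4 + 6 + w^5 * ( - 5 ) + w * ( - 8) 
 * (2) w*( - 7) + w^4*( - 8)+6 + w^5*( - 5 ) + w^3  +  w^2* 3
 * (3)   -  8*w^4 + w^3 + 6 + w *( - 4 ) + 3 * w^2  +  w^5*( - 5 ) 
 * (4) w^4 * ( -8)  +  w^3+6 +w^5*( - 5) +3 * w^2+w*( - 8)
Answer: 4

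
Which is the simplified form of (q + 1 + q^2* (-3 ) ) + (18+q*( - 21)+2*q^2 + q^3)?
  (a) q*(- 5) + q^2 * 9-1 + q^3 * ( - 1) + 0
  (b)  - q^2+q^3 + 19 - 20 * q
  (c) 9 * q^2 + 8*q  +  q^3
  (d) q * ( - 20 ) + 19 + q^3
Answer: b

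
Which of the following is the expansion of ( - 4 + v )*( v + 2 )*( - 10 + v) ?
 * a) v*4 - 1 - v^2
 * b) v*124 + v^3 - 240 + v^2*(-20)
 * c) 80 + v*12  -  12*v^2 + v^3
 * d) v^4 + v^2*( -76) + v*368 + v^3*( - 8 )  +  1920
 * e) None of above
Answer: c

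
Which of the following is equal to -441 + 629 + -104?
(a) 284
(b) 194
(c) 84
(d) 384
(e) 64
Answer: c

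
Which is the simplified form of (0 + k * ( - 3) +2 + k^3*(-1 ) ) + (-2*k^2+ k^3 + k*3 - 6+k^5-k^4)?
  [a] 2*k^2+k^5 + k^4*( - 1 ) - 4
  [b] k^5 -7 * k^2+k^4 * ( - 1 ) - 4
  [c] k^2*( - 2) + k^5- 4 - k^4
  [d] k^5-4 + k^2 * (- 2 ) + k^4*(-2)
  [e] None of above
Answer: c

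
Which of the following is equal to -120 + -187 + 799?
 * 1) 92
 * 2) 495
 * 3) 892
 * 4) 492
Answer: 4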